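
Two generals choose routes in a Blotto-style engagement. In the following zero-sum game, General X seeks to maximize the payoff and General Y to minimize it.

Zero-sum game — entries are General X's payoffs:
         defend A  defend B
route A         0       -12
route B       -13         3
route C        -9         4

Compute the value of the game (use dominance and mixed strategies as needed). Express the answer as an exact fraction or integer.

Row route B is strictly dominated by row route C, so General X never plays it.
The remaining 2×2 game on (route A, route C) × (defend A, defend B) has no saddle point. Let General X play route A with probability p; indifference gives −9(1−p) = −12p + 4(1−p), so p = 13/25.
Similarly General Y's optimal q on defend A is 16/25, and the value is 0·(16/25) + (-12)·(9/25) = -108/25.

-108/25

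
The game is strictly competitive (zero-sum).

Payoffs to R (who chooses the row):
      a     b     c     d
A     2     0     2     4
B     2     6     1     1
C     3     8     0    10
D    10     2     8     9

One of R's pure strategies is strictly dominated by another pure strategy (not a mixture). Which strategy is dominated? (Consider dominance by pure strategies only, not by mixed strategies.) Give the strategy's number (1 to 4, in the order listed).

1

Compare A with D: 10 > 2, 2 > 0, 8 > 2, 9 > 4.
So D strictly dominates A for R; A is strictly dominated.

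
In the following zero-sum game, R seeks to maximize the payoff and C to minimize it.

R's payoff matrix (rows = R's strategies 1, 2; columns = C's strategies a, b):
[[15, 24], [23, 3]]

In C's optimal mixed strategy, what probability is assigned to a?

Row minima are 15 and 3, so R's maximin is 15; column maxima are 23 and 24, so C's minimax is 23. These differ, so the equilibrium is in mixed strategies.
Let C play a with probability q. R is indifferent when 15q + 24(1−q) = 23q + 3(1−q), giving q = 21/29.

21/29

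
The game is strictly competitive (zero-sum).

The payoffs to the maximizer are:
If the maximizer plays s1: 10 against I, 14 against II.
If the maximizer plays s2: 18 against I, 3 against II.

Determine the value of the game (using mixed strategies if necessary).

Row minima are 10 and 3, so the maximizer's maximin is 10; column maxima are 18 and 14, so the minimizer's minimax is 14. These differ, so the equilibrium is in mixed strategies.
Let the maximizer play s1 with probability p. The minimizer is indifferent when 10p + 18(1−p) = 14p + 3(1−p), giving p = 15/19.
Let the minimizer play I with probability q. The maximizer is indifferent when 10q + 14(1−q) = 18q + 3(1−q), giving q = 11/19.
The value is 10·(11/19) + (14)·(8/19) = 222/19.

222/19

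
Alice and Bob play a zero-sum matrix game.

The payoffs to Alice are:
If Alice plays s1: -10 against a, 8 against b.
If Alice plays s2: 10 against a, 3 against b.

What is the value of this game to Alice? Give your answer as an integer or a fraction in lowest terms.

Row minima are -10 and 3, so Alice's maximin is 3; column maxima are 10 and 8, so Bob's minimax is 8. These differ, so the equilibrium is in mixed strategies.
Let Alice play s1 with probability p. Bob is indifferent when −10p + 10(1−p) = 8p + 3(1−p), giving p = 7/25.
Let Bob play a with probability q. Alice is indifferent when −10q + 8(1−q) = 10q + 3(1−q), giving q = 1/5.
The value is -10·(1/5) + (8)·(4/5) = 22/5.

22/5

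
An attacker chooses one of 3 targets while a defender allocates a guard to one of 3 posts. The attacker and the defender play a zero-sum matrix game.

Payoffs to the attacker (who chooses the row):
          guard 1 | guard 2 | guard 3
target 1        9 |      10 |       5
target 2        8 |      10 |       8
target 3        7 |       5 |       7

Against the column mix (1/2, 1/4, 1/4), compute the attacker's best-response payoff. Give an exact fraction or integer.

target 1: (9)·(1/2) + (10)·(1/4) + (5)·(1/4) = 33/4.
target 2: (8)·(1/2) + (10)·(1/4) + (8)·(1/4) = 17/2.
target 3: (7)·(1/2) + (5)·(1/4) + (7)·(1/4) = 13/2.
The best pure response is target 2 with expected payoff 17/2.

17/2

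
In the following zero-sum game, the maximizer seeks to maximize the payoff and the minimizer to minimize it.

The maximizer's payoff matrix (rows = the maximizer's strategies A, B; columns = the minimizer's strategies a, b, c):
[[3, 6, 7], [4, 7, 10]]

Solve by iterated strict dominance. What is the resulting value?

4

Column c is strictly dominated by a for the minimizer (3<7, 4<10); eliminate c.
Row A is strictly dominated by row B (4>3, 7>6); eliminate A.
Column b is strictly dominated by a for the minimizer (4<7); eliminate b.
Only (B, a) remains, with payoff 4.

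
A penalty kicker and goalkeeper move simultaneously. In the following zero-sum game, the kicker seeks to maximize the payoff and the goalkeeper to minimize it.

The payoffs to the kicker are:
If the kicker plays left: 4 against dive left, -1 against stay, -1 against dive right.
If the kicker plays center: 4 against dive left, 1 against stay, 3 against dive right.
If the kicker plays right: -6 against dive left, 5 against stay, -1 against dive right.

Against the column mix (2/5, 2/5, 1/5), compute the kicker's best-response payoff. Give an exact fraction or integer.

left: (4)·(2/5) + (-1)·(2/5) + (-1)·(1/5) = 1.
center: (4)·(2/5) + (1)·(2/5) + (3)·(1/5) = 13/5.
right: (-6)·(2/5) + (5)·(2/5) + (-1)·(1/5) = -3/5.
The best pure response is center with expected payoff 13/5.

13/5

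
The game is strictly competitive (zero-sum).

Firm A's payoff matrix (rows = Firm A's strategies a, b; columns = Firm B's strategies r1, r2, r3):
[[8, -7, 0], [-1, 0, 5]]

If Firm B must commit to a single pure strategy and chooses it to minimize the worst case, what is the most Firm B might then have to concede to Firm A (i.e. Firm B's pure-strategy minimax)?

0

The worst case (largest entry) in each column is r1: 8, r2: 0, r3: 5.
The best (smallest) of these is 0.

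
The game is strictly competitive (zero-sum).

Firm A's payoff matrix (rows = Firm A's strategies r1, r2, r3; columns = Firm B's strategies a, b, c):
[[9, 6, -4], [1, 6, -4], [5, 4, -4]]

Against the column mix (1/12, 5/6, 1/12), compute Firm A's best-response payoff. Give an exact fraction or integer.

65/12

r1: (9)·(1/12) + (6)·(5/6) + (-4)·(1/12) = 65/12.
r2: (1)·(1/12) + (6)·(5/6) + (-4)·(1/12) = 19/4.
r3: (5)·(1/12) + (4)·(5/6) + (-4)·(1/12) = 41/12.
The best pure response is r1 with expected payoff 65/12.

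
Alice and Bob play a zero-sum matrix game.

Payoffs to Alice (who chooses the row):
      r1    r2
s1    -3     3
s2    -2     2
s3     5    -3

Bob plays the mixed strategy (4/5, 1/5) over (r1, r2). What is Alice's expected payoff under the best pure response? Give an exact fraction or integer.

s1: (-3)·(4/5) + (3)·(1/5) = -9/5.
s2: (-2)·(4/5) + (2)·(1/5) = -6/5.
s3: (5)·(4/5) + (-3)·(1/5) = 17/5.
The best pure response is s3 with expected payoff 17/5.

17/5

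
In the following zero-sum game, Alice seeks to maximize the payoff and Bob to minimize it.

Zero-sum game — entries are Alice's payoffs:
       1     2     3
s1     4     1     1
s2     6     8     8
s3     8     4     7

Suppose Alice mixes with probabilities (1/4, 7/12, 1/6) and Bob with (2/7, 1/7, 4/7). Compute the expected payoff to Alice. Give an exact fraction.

499/84

Against (2/7, 1/7, 4/7), each row's expected payoff is s1: 13/7; s2: 52/7; s3: 48/7.
Taking the (1/4, 7/12, 1/6)-weighted average: (1/4)·(13/7) + (7/12)·(52/7) + (1/6)·(48/7) = 499/84.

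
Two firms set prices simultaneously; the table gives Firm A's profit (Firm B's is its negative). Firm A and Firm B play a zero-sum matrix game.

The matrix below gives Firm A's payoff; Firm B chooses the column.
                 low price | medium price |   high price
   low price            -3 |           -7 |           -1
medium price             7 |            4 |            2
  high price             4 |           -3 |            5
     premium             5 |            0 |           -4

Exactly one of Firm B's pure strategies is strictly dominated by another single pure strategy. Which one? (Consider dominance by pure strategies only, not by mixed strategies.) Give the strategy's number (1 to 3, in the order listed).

1

Firm B prefers columns that give Firm A less. Compare low price with medium price: -7 < -3, 4 < 7, -3 < 4, 0 < 5.
So medium price strictly dominates low price for Firm B; low price is strictly dominated.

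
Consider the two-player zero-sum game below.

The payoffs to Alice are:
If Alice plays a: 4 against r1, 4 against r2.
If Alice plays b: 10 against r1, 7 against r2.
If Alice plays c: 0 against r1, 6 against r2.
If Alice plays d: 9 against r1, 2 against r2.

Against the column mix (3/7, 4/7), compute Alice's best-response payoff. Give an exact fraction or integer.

a: (4)·(3/7) + (4)·(4/7) = 4.
b: (10)·(3/7) + (7)·(4/7) = 58/7.
c: (0)·(3/7) + (6)·(4/7) = 24/7.
d: (9)·(3/7) + (2)·(4/7) = 5.
The best pure response is b with expected payoff 58/7.

58/7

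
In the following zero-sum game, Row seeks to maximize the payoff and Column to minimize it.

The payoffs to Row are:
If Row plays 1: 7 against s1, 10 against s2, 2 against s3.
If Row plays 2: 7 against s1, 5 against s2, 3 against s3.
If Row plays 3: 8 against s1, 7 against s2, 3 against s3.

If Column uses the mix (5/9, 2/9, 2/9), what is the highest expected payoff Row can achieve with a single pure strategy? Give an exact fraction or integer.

1: (7)·(5/9) + (10)·(2/9) + (2)·(2/9) = 59/9.
2: (7)·(5/9) + (5)·(2/9) + (3)·(2/9) = 17/3.
3: (8)·(5/9) + (7)·(2/9) + (3)·(2/9) = 20/3.
The best pure response is 3 with expected payoff 20/3.

20/3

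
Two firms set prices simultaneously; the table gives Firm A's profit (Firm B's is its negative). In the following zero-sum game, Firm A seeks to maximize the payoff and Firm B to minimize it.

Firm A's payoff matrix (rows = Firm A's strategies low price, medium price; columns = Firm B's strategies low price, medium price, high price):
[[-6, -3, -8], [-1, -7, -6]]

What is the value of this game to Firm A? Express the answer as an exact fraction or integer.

Column low price is strictly dominated by high price for Firm B (it gives Firm A more in every row).
The remaining 2×2 game on (low price, medium price) × (medium price, high price) has no saddle point. Let Firm A play low price with probability p; indifference gives −3p − 7(1−p) = −8p − 6(1−p), so p = 1/6.
Similarly Firm B's optimal q on medium price is 1/3, and the value is -3·(1/3) + (-8)·(2/3) = -19/3.

-19/3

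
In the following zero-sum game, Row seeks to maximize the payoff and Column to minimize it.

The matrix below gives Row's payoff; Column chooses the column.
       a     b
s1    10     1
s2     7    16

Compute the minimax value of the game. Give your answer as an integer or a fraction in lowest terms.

Row minima are 1 and 7, so Row's maximin is 7; column maxima are 10 and 16, so Column's minimax is 10. These differ, so the equilibrium is in mixed strategies.
Let Row play s1 with probability p. Column is indifferent when 10p + 7(1−p) = p + 16(1−p), giving p = 1/2.
Let Column play a with probability q. Row is indifferent when 10q + (1−q) = 7q + 16(1−q), giving q = 5/6.
The value is 10·(5/6) + (1)·(1/6) = 17/2.

17/2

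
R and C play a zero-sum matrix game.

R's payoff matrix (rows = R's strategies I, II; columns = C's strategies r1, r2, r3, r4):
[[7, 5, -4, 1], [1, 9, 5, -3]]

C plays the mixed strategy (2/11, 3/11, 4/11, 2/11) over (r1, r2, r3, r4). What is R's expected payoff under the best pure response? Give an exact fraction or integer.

I: (7)·(2/11) + (5)·(3/11) + (-4)·(4/11) + (1)·(2/11) = 15/11.
II: (1)·(2/11) + (9)·(3/11) + (5)·(4/11) + (-3)·(2/11) = 43/11.
The best pure response is II with expected payoff 43/11.

43/11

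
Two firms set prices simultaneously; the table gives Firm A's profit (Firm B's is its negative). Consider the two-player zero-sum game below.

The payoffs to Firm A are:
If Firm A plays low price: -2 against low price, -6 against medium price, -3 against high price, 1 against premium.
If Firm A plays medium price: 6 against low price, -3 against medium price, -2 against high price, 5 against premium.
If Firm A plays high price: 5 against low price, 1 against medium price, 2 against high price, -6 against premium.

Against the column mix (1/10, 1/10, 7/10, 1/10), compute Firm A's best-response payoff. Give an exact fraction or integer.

7/5

low price: (-2)·(1/10) + (-6)·(1/10) + (-3)·(7/10) + (1)·(1/10) = -14/5.
medium price: (6)·(1/10) + (-3)·(1/10) + (-2)·(7/10) + (5)·(1/10) = -3/5.
high price: (5)·(1/10) + (1)·(1/10) + (2)·(7/10) + (-6)·(1/10) = 7/5.
The best pure response is high price with expected payoff 7/5.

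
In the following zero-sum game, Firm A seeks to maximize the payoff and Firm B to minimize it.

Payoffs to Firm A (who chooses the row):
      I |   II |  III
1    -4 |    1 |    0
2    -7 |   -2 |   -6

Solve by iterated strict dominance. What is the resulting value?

-4

Column III is strictly dominated by I for Firm B (-4<0, -7<-6); eliminate III.
Row 2 is strictly dominated by row 1 (-4>-7, 1>-2); eliminate 2.
Column II is strictly dominated by I for Firm B (-4<1); eliminate II.
Only (1, I) remains, with payoff -4.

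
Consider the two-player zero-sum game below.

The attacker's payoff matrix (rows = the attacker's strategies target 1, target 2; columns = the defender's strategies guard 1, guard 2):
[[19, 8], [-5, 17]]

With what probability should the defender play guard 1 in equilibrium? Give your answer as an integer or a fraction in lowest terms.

Row minima are 8 and -5, so the attacker's maximin is 8; column maxima are 19 and 17, so the defender's minimax is 17. These differ, so the equilibrium is in mixed strategies.
Let the defender play guard 1 with probability q. The attacker is indifferent when 19q + 8(1−q) = −5q + 17(1−q), giving q = 3/11.

3/11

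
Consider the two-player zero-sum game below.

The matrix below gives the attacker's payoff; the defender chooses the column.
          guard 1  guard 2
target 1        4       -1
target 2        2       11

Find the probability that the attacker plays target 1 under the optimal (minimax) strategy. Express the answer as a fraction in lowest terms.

9/14

Row minima are -1 and 2, so the attacker's maximin is 2; column maxima are 4 and 11, so the defender's minimax is 4. These differ, so the equilibrium is in mixed strategies.
Let the attacker play target 1 with probability p. The defender is indifferent when 4p + 2(1−p) = −p + 11(1−p), giving p = 9/14.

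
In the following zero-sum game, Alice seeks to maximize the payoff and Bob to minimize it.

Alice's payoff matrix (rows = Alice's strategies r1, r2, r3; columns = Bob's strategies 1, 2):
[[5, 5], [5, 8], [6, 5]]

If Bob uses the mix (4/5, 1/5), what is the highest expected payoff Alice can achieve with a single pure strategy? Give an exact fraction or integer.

r1: (5)·(4/5) + (5)·(1/5) = 5.
r2: (5)·(4/5) + (8)·(1/5) = 28/5.
r3: (6)·(4/5) + (5)·(1/5) = 29/5.
The best pure response is r3 with expected payoff 29/5.

29/5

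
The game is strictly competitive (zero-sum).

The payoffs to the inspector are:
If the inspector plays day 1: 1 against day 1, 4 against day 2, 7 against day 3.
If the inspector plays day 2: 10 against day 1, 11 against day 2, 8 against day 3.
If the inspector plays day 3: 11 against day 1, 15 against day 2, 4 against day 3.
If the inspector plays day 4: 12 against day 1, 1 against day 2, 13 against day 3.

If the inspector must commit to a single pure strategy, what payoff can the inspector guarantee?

The worst-case payoff for each row is day 1: 1, day 2: 8, day 3: 4, day 4: 1.
The best of these is 8.

8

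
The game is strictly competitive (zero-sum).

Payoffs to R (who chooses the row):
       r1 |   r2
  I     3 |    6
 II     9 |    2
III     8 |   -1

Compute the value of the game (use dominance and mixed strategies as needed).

24/5

Row III is strictly dominated by row II, so R never plays it.
The remaining 2×2 game on (I, II) × (r1, r2) has no saddle point. Let R play I with probability p; indifference gives 3p + 9(1−p) = 6p + 2(1−p), so p = 7/10.
Similarly C's optimal q on r1 is 2/5, and the value is 3·(2/5) + (6)·(3/5) = 24/5.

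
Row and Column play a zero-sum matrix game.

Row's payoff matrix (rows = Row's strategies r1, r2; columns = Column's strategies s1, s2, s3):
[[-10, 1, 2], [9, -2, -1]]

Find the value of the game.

Column s3 is strictly dominated by s2 for Column (it gives Row more in every row).
The remaining 2×2 game on (r1, r2) × (s1, s2) has no saddle point. Let Row play r1 with probability p; indifference gives −10p + 9(1−p) = p − 2(1−p), so p = 1/2.
Similarly Column's optimal q on s1 is 3/22, and the value is -10·(3/22) + (1)·(19/22) = -1/2.

-1/2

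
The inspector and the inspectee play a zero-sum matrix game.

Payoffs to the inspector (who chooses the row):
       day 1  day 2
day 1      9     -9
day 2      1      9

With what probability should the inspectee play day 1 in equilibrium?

Row minima are -9 and 1, so the inspector's maximin is 1; column maxima are 9 and 9, so the inspectee's minimax is 9. These differ, so the equilibrium is in mixed strategies.
Let the inspectee play day 1 with probability q. The inspector is indifferent when 9q − 9(1−q) = q + 9(1−q), giving q = 9/13.

9/13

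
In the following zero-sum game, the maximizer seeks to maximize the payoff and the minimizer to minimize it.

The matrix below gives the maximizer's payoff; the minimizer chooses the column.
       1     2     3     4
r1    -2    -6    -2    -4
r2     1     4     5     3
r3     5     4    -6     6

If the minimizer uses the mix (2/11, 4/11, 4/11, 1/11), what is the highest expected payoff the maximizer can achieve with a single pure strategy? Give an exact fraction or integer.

r1: (-2)·(2/11) + (-6)·(4/11) + (-2)·(4/11) + (-4)·(1/11) = -40/11.
r2: (1)·(2/11) + (4)·(4/11) + (5)·(4/11) + (3)·(1/11) = 41/11.
r3: (5)·(2/11) + (4)·(4/11) + (-6)·(4/11) + (6)·(1/11) = 8/11.
The best pure response is r2 with expected payoff 41/11.

41/11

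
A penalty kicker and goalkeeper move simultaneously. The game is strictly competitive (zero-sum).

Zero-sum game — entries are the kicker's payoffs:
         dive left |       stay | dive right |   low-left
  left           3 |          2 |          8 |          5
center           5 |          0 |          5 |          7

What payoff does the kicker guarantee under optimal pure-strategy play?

Row minima: 2, 0 → the kicker's maximin is 2.
Column maxima: 5, 2, 8, 7 → the goalkeeper's minimax is 2.
They coincide at (left, stay), so the value is 2.

2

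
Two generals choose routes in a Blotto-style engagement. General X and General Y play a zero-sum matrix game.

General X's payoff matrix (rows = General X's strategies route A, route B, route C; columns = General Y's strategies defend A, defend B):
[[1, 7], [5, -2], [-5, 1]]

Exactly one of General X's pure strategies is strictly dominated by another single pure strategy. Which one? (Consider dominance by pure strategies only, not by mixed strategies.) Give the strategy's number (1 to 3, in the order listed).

Compare route C with route A: 1 > -5, 7 > 1.
So route A strictly dominates route C for General X; route C is strictly dominated.

3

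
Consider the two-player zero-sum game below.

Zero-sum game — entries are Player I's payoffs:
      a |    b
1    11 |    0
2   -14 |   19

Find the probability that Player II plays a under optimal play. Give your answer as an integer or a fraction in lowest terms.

Row minima are 0 and -14, so Player I's maximin is 0; column maxima are 11 and 19, so Player II's minimax is 11. These differ, so the equilibrium is in mixed strategies.
Let Player II play a with probability q. Player I is indifferent when 11q = −14q + 19(1−q), giving q = 19/44.

19/44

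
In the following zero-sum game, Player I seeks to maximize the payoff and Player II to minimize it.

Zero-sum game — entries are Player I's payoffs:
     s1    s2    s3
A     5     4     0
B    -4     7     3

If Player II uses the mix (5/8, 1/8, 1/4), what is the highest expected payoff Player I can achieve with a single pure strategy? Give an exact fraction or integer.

29/8

A: (5)·(5/8) + (4)·(1/8) + (0)·(1/4) = 29/8.
B: (-4)·(5/8) + (7)·(1/8) + (3)·(1/4) = -7/8.
The best pure response is A with expected payoff 29/8.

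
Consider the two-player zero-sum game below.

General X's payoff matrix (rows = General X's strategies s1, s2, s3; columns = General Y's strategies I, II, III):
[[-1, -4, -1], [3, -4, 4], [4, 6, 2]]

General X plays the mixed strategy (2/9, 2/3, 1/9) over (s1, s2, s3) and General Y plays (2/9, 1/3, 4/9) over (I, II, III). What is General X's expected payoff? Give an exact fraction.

58/81

Against (2/9, 1/3, 4/9), each row's expected payoff is s1: -2; s2: 10/9; s3: 34/9.
Taking the (2/9, 2/3, 1/9)-weighted average: (2/9)·(-2) + (2/3)·(10/9) + (1/9)·(34/9) = 58/81.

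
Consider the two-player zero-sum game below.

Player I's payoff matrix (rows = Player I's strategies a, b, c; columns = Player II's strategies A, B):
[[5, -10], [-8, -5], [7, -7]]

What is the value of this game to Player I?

Row a is strictly dominated by row c, so Player I never plays it.
The remaining 2×2 game on (b, c) × (A, B) has no saddle point. Let Player I play b with probability p; indifference gives −8p + 7(1−p) = −5p − 7(1−p), so p = 14/17.
Similarly Player II's optimal q on A is 2/17, and the value is -8·(2/17) + (-5)·(15/17) = -91/17.

-91/17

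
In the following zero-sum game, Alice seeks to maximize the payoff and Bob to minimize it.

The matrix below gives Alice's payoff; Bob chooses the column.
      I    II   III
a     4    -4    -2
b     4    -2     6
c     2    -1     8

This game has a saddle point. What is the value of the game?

-1

Row minima: -4, -2, -1 → Alice's maximin is -1.
Column maxima: 4, -1, 8 → Bob's minimax is -1.
They coincide at (c, II), so the value is -1.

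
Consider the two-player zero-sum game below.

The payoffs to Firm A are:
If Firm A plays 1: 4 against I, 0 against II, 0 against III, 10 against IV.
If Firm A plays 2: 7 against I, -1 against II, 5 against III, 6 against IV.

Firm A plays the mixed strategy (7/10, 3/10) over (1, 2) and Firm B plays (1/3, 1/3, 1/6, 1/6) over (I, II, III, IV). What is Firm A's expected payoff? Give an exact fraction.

13/4

Against (1/3, 1/3, 1/6, 1/6), each row's expected payoff is 1: 3; 2: 23/6.
Taking the (7/10, 3/10)-weighted average: (7/10)·(3) + (3/10)·(23/6) = 13/4.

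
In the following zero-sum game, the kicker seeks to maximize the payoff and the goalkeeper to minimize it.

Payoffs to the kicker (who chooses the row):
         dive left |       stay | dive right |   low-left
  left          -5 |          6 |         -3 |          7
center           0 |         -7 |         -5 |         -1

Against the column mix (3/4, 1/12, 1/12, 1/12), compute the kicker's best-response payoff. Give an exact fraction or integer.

left: (-5)·(3/4) + (6)·(1/12) + (-3)·(1/12) + (7)·(1/12) = -35/12.
center: (0)·(3/4) + (-7)·(1/12) + (-5)·(1/12) + (-1)·(1/12) = -13/12.
The best pure response is center with expected payoff -13/12.

-13/12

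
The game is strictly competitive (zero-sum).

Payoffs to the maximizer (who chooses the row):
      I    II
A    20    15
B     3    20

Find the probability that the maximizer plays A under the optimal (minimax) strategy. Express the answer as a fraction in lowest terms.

17/22

Row minima are 15 and 3, so the maximizer's maximin is 15; column maxima are 20 and 20, so the minimizer's minimax is 20. These differ, so the equilibrium is in mixed strategies.
Let the maximizer play A with probability p. The minimizer is indifferent when 20p + 3(1−p) = 15p + 20(1−p), giving p = 17/22.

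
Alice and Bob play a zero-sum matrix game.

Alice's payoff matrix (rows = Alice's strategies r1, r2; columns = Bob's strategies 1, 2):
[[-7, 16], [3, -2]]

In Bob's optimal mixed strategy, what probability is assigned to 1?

9/14

Row minima are -7 and -2, so Alice's maximin is -2; column maxima are 3 and 16, so Bob's minimax is 3. These differ, so the equilibrium is in mixed strategies.
Let Bob play 1 with probability q. Alice is indifferent when −7q + 16(1−q) = 3q − 2(1−q), giving q = 9/14.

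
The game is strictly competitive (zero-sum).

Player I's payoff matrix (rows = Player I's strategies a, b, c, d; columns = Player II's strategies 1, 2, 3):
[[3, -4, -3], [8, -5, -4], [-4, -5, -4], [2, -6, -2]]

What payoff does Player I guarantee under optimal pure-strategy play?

-4

Row minima: -4, -5, -5, -6 → Player I's maximin is -4.
Column maxima: 8, -4, -2 → Player II's minimax is -4.
They coincide at (a, 2), so the value is -4.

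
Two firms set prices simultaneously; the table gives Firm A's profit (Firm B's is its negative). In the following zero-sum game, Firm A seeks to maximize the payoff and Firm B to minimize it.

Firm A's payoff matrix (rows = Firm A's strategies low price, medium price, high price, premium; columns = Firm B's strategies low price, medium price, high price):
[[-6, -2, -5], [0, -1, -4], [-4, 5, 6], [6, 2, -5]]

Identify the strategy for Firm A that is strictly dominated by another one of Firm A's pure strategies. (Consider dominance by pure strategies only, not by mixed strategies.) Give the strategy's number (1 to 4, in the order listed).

Compare low price with medium price: 0 > -6, -1 > -2, -4 > -5.
So medium price strictly dominates low price for Firm A; low price is strictly dominated.

1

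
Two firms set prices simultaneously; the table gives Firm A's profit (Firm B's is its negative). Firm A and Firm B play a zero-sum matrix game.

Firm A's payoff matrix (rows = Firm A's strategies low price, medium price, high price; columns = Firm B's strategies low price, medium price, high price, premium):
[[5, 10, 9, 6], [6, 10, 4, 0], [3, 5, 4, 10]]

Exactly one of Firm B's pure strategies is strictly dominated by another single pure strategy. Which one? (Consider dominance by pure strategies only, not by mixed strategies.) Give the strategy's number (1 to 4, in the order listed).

Firm B prefers columns that give Firm A less. Compare medium price with low price: 5 < 10, 6 < 10, 3 < 5.
So low price strictly dominates medium price for Firm B; medium price is strictly dominated.

2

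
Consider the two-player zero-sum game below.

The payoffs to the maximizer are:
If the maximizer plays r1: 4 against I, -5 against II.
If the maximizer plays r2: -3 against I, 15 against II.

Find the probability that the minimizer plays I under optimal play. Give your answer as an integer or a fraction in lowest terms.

Row minima are -5 and -3, so the maximizer's maximin is -3; column maxima are 4 and 15, so the minimizer's minimax is 4. These differ, so the equilibrium is in mixed strategies.
Let the minimizer play I with probability q. The maximizer is indifferent when 4q − 5(1−q) = −3q + 15(1−q), giving q = 20/27.

20/27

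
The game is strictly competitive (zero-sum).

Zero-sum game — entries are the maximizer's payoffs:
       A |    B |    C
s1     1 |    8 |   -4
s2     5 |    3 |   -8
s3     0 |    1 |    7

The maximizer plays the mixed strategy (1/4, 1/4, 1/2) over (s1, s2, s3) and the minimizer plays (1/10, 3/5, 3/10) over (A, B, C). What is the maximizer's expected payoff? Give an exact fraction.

Against (1/10, 3/5, 3/10), each row's expected payoff is s1: 37/10; s2: -1/10; s3: 27/10.
Taking the (1/4, 1/4, 1/2)-weighted average: (1/4)·(37/10) + (1/4)·(-1/10) + (1/2)·(27/10) = 9/4.

9/4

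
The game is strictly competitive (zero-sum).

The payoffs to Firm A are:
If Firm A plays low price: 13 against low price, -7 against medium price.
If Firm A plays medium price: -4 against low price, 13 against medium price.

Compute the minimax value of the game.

Row minima are -7 and -4, so Firm A's maximin is -4; column maxima are 13 and 13, so Firm B's minimax is 13. These differ, so the equilibrium is in mixed strategies.
Let Firm A play low price with probability p. Firm B is indifferent when 13p − 4(1−p) = −7p + 13(1−p), giving p = 17/37.
Let Firm B play low price with probability q. Firm A is indifferent when 13q − 7(1−q) = −4q + 13(1−q), giving q = 20/37.
The value is 13·(20/37) + (-7)·(17/37) = 141/37.

141/37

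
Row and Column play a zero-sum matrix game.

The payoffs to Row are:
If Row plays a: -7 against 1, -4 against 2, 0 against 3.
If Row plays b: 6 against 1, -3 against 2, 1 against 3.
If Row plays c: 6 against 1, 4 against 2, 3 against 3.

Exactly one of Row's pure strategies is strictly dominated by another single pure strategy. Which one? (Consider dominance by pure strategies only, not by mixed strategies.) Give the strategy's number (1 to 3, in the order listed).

1

Compare a with b: 6 > -7, -3 > -4, 1 > 0.
So b strictly dominates a for Row; a is strictly dominated.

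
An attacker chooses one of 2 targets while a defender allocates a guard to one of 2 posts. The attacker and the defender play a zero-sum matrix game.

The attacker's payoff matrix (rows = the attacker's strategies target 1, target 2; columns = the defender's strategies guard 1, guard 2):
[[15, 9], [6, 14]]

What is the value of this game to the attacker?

Row minima are 9 and 6, so the attacker's maximin is 9; column maxima are 15 and 14, so the defender's minimax is 14. These differ, so the equilibrium is in mixed strategies.
Let the attacker play target 1 with probability p. The defender is indifferent when 15p + 6(1−p) = 9p + 14(1−p), giving p = 4/7.
Let the defender play guard 1 with probability q. The attacker is indifferent when 15q + 9(1−q) = 6q + 14(1−q), giving q = 5/14.
The value is 15·(5/14) + (9)·(9/14) = 78/7.

78/7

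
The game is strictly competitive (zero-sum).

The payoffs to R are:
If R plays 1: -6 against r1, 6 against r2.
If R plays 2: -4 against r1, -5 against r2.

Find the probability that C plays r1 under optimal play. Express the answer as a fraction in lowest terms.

Row minima are -6 and -5, so R's maximin is -5; column maxima are -4 and 6, so C's minimax is -4. These differ, so the equilibrium is in mixed strategies.
Let C play r1 with probability q. R is indifferent when −6q + 6(1−q) = −4q − 5(1−q), giving q = 11/13.

11/13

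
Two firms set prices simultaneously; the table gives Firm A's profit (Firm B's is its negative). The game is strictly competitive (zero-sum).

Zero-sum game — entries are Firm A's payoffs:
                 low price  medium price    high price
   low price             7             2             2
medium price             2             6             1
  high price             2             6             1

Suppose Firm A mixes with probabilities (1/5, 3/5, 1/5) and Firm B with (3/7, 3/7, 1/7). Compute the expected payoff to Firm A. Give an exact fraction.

129/35

Against (3/7, 3/7, 1/7), each row's expected payoff is low price: 29/7; medium price: 25/7; high price: 25/7.
Taking the (1/5, 3/5, 1/5)-weighted average: (1/5)·(29/7) + (3/5)·(25/7) + (1/5)·(25/7) = 129/35.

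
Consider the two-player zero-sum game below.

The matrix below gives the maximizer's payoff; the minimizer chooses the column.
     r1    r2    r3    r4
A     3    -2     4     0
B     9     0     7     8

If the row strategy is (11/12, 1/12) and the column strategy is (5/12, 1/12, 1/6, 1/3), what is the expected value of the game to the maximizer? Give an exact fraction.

161/72

Against (5/12, 1/12, 1/6, 1/3), each row's expected payoff is A: 7/4; B: 91/12.
Taking the (11/12, 1/12)-weighted average: (11/12)·(7/4) + (1/12)·(91/12) = 161/72.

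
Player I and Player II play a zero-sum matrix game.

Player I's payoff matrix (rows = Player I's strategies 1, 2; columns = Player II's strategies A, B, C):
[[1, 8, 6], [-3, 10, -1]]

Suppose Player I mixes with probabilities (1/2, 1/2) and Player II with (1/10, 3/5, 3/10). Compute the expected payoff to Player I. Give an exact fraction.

121/20

Against (1/10, 3/5, 3/10), each row's expected payoff is 1: 67/10; 2: 27/5.
Taking the (1/2, 1/2)-weighted average: (1/2)·(67/10) + (1/2)·(27/5) = 121/20.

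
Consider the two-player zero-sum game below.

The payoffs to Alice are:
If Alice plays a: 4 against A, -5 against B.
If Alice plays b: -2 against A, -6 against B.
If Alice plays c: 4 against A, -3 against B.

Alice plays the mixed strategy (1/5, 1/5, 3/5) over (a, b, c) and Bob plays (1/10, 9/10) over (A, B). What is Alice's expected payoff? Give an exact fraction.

-83/25

Against (1/10, 9/10), each row's expected payoff is a: -41/10; b: -28/5; c: -23/10.
Taking the (1/5, 1/5, 3/5)-weighted average: (1/5)·(-41/10) + (1/5)·(-28/5) + (3/5)·(-23/10) = -83/25.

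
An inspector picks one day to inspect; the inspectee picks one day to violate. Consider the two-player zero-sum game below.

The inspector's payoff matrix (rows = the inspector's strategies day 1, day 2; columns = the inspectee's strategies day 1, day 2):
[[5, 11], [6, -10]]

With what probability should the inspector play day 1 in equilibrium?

Row minima are 5 and -10, so the inspector's maximin is 5; column maxima are 6 and 11, so the inspectee's minimax is 6. These differ, so the equilibrium is in mixed strategies.
Let the inspector play day 1 with probability p. The inspectee is indifferent when 5p + 6(1−p) = 11p − 10(1−p), giving p = 8/11.

8/11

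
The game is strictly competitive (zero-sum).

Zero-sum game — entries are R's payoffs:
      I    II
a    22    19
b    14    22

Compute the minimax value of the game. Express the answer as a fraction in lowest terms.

Row minima are 19 and 14, so R's maximin is 19; column maxima are 22 and 22, so C's minimax is 22. These differ, so the equilibrium is in mixed strategies.
Let R play a with probability p. C is indifferent when 22p + 14(1−p) = 19p + 22(1−p), giving p = 8/11.
Let C play I with probability q. R is indifferent when 22q + 19(1−q) = 14q + 22(1−q), giving q = 3/11.
The value is 22·(3/11) + (19)·(8/11) = 218/11.

218/11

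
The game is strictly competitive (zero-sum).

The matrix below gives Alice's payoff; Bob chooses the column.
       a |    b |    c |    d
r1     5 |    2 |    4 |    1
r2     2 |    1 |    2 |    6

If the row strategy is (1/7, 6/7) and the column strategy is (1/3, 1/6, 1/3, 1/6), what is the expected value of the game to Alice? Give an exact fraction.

37/14

Against (1/3, 1/6, 1/3, 1/6), each row's expected payoff is r1: 7/2; r2: 5/2.
Taking the (1/7, 6/7)-weighted average: (1/7)·(7/2) + (6/7)·(5/2) = 37/14.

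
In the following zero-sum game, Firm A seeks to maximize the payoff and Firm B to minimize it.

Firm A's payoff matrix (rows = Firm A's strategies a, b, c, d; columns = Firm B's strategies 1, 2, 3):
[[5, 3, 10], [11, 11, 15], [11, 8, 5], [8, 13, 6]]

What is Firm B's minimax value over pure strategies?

The worst case (largest entry) in each column is 1: 11, 2: 13, 3: 15.
The best (smallest) of these is 11.

11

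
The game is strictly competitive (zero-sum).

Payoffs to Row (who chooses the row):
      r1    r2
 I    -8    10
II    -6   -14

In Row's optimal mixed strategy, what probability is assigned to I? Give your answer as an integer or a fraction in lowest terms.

4/13

Row minima are -8 and -14, so Row's maximin is -8; column maxima are -6 and 10, so Column's minimax is -6. These differ, so the equilibrium is in mixed strategies.
Let Row play I with probability p. Column is indifferent when −8p − 6(1−p) = 10p − 14(1−p), giving p = 4/13.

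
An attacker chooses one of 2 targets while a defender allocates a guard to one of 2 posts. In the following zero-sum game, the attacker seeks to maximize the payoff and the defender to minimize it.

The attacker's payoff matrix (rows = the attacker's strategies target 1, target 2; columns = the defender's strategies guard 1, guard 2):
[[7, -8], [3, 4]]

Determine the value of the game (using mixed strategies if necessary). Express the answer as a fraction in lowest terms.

13/4

Row minima are -8 and 3, so the attacker's maximin is 3; column maxima are 7 and 4, so the defender's minimax is 4. These differ, so the equilibrium is in mixed strategies.
Let the attacker play target 1 with probability p. The defender is indifferent when 7p + 3(1−p) = −8p + 4(1−p), giving p = 1/16.
Let the defender play guard 1 with probability q. The attacker is indifferent when 7q − 8(1−q) = 3q + 4(1−q), giving q = 3/4.
The value is 7·(3/4) + (-8)·(1/4) = 13/4.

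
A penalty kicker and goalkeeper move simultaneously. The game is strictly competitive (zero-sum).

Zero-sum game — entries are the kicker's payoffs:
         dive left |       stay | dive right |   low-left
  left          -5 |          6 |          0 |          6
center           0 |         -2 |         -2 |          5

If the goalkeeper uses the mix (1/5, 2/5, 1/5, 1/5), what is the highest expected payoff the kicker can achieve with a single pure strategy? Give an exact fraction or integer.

13/5

left: (-5)·(1/5) + (6)·(2/5) + (0)·(1/5) + (6)·(1/5) = 13/5.
center: (0)·(1/5) + (-2)·(2/5) + (-2)·(1/5) + (5)·(1/5) = -1/5.
The best pure response is left with expected payoff 13/5.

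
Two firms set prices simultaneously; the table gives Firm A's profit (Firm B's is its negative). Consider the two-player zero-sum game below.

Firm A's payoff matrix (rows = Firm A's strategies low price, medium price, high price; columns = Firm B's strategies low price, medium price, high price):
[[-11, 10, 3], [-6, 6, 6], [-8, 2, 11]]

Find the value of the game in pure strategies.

Row minima: -11, -6, -8 → Firm A's maximin is -6.
Column maxima: -6, 10, 11 → Firm B's minimax is -6.
They coincide at (medium price, low price), so the value is -6.

-6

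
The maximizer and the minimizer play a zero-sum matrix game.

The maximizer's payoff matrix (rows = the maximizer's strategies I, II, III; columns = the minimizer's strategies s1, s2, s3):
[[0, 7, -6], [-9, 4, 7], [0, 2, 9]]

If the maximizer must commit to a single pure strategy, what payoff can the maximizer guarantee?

0

The worst-case payoff for each row is I: -6, II: -9, III: 0.
The best of these is 0.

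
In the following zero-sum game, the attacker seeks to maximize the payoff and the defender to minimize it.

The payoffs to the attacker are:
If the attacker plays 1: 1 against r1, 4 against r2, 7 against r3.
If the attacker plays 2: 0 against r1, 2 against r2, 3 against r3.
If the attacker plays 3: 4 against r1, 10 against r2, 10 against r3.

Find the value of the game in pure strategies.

Row minima: 1, 0, 4 → the attacker's maximin is 4.
Column maxima: 4, 10, 10 → the defender's minimax is 4.
They coincide at (3, r1), so the value is 4.

4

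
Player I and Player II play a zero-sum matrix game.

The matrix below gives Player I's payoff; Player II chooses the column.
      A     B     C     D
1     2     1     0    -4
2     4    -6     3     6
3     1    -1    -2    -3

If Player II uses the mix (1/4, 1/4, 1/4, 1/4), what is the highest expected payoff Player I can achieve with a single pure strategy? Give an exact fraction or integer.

1: (2)·(1/4) + (1)·(1/4) + (0)·(1/4) + (-4)·(1/4) = -1/4.
2: (4)·(1/4) + (-6)·(1/4) + (3)·(1/4) + (6)·(1/4) = 7/4.
3: (1)·(1/4) + (-1)·(1/4) + (-2)·(1/4) + (-3)·(1/4) = -5/4.
The best pure response is 2 with expected payoff 7/4.

7/4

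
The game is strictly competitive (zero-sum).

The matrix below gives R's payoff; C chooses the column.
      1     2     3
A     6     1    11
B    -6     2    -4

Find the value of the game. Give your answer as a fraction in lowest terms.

18/13

Column 3 is strictly dominated by 1 for C (it gives R more in every row).
The remaining 2×2 game on (A, B) × (1, 2) has no saddle point. Let R play A with probability p; indifference gives 6p − 6(1−p) = p + 2(1−p), so p = 8/13.
Similarly C's optimal q on 1 is 1/13, and the value is 6·(1/13) + (1)·(12/13) = 18/13.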